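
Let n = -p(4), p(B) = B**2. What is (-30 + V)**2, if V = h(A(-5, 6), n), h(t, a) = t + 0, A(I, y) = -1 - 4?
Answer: 1225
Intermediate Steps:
A(I, y) = -5
n = -16 (n = -1*4**2 = -1*16 = -16)
h(t, a) = t
V = -5
(-30 + V)**2 = (-30 - 5)**2 = (-35)**2 = 1225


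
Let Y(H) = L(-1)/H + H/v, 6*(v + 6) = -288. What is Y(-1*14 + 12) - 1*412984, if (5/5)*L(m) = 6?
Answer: -11150648/27 ≈ -4.1299e+5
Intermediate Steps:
v = -54 (v = -6 + (⅙)*(-288) = -6 - 48 = -54)
L(m) = 6
Y(H) = 6/H - H/54 (Y(H) = 6/H + H/(-54) = 6/H + H*(-1/54) = 6/H - H/54)
Y(-1*14 + 12) - 1*412984 = (6/(-1*14 + 12) - (-1*14 + 12)/54) - 1*412984 = (6/(-14 + 12) - (-14 + 12)/54) - 412984 = (6/(-2) - 1/54*(-2)) - 412984 = (6*(-½) + 1/27) - 412984 = (-3 + 1/27) - 412984 = -80/27 - 412984 = -11150648/27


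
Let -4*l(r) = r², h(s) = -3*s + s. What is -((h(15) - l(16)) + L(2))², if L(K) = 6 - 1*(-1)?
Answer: -1681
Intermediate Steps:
h(s) = -2*s
L(K) = 7 (L(K) = 6 + 1 = 7)
l(r) = -r²/4
-((h(15) - l(16)) + L(2))² = -((-2*15 - (-1)*16²/4) + 7)² = -((-30 - (-1)*256/4) + 7)² = -((-30 - 1*(-64)) + 7)² = -((-30 + 64) + 7)² = -(34 + 7)² = -1*41² = -1*1681 = -1681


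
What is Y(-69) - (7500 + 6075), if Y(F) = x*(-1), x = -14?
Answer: -13561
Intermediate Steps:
Y(F) = 14 (Y(F) = -14*(-1) = 14)
Y(-69) - (7500 + 6075) = 14 - (7500 + 6075) = 14 - 1*13575 = 14 - 13575 = -13561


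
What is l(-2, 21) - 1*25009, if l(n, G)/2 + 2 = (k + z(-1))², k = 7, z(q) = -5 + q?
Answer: -25011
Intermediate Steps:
l(n, G) = -2 (l(n, G) = -4 + 2*(7 + (-5 - 1))² = -4 + 2*(7 - 6)² = -4 + 2*1² = -4 + 2*1 = -4 + 2 = -2)
l(-2, 21) - 1*25009 = -2 - 1*25009 = -2 - 25009 = -25011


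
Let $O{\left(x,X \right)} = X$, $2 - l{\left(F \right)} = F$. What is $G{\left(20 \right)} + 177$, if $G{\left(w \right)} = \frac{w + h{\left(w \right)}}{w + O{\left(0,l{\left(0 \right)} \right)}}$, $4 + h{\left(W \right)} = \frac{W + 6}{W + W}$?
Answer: $\frac{78213}{440} \approx 177.76$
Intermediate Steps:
$l{\left(F \right)} = 2 - F$
$h{\left(W \right)} = -4 + \frac{6 + W}{2 W}$ ($h{\left(W \right)} = -4 + \frac{W + 6}{W + W} = -4 + \frac{6 + W}{2 W}$)
$G{\left(w \right)} = \frac{- \frac{7}{2} + w + \frac{3}{w}}{2 + w}$ ($G{\left(w \right)} = \frac{w - \left(\frac{7}{2} - \frac{3}{w}\right)}{w + \left(2 - 0\right)} = \frac{- \frac{7}{2} + w + \frac{3}{w}}{w + \left(2 + 0\right)} = \frac{- \frac{7}{2} + w + \frac{3}{w}}{w + 2} = \frac{- \frac{7}{2} + w + \frac{3}{w}}{2 + w}$)
$G{\left(20 \right)} + 177 = \frac{6 + 20 \left(-7 + 2 \cdot 20\right)}{2 \cdot 20 \left(2 + 20\right)} + 177 = \frac{1}{2} \cdot \frac{1}{20} \cdot \frac{1}{22} \left(6 + 20 \left(-7 + 40\right)\right) + 177 = \frac{1}{2} \cdot \frac{1}{20} \cdot \frac{1}{22} \left(6 + 20 \cdot 33\right) + 177 = \frac{1}{2} \cdot \frac{1}{20} \cdot \frac{1}{22} \left(6 + 660\right) + 177 = \frac{1}{2} \cdot \frac{1}{20} \cdot \frac{1}{22} \cdot 666 + 177 = \frac{333}{440} + 177 = \frac{78213}{440}$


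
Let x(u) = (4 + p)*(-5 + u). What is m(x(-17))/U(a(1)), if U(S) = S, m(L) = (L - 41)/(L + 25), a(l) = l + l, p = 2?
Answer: 173/214 ≈ 0.80841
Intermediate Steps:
x(u) = -30 + 6*u (x(u) = (4 + 2)*(-5 + u) = 6*(-5 + u) = -30 + 6*u)
a(l) = 2*l
m(L) = (-41 + L)/(25 + L)
m(x(-17))/U(a(1)) = ((-41 + (-30 + 6*(-17)))/(25 + (-30 + 6*(-17))))/((2*1)) = ((-41 + (-30 - 102))/(25 + (-30 - 102)))/2 = ((-41 - 132)/(25 - 132))*(½) = (-173/(-107))*(½) = -1/107*(-173)*(½) = (173/107)*(½) = 173/214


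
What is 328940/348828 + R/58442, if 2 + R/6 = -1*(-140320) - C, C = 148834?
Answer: 175024499/2548275747 ≈ 0.068684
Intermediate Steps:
R = -51096 (R = -12 + 6*(-1*(-140320) - 1*148834) = -12 + 6*(140320 - 148834) = -12 + 6*(-8514) = -12 - 51084 = -51096)
328940/348828 + R/58442 = 328940/348828 - 51096/58442 = 328940*(1/348828) - 51096*1/58442 = 82235/87207 - 25548/29221 = 175024499/2548275747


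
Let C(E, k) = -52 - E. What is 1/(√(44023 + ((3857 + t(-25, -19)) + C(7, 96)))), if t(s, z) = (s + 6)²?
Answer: √48182/48182 ≈ 0.0045557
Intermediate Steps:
t(s, z) = (6 + s)²
1/(√(44023 + ((3857 + t(-25, -19)) + C(7, 96)))) = 1/(√(44023 + ((3857 + (6 - 25)²) + (-52 - 1*7)))) = 1/(√(44023 + ((3857 + (-19)²) + (-52 - 7)))) = 1/(√(44023 + ((3857 + 361) - 59))) = 1/(√(44023 + (4218 - 59))) = 1/(√(44023 + 4159)) = 1/(√48182) = √48182/48182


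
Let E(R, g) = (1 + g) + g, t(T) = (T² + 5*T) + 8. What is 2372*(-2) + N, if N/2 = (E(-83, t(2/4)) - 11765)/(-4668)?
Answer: -22121507/4668 ≈ -4739.0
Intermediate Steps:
t(T) = 8 + T² + 5*T
E(R, g) = 1 + 2*g
N = 23485/4668 (N = 2*(((1 + 2*(8 + (2/4)² + 5*(2/4))) - 11765)/(-4668)) = 2*(((1 + 2*(8 + (2*(¼))² + 5*(2*(¼)))) - 11765)*(-1/4668)) = 2*(((1 + 2*(8 + (½)² + 5*(½))) - 11765)*(-1/4668)) = 2*(((1 + 2*(8 + ¼ + 5/2)) - 11765)*(-1/4668)) = 2*(((1 + 2*(43/4)) - 11765)*(-1/4668)) = 2*(((1 + 43/2) - 11765)*(-1/4668)) = 2*((45/2 - 11765)*(-1/4668)) = 2*(-23485/2*(-1/4668)) = 2*(23485/9336) = 23485/4668 ≈ 5.0311)
2372*(-2) + N = 2372*(-2) + 23485/4668 = -4744 + 23485/4668 = -22121507/4668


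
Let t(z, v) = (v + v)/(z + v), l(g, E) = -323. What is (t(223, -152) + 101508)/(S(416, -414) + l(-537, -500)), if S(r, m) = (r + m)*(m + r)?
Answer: -7206764/22649 ≈ -318.19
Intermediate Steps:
S(r, m) = (m + r)**2 (S(r, m) = (m + r)*(m + r) = (m + r)**2)
t(z, v) = 2*v/(v + z) (t(z, v) = (2*v)/(v + z) = 2*v/(v + z))
(t(223, -152) + 101508)/(S(416, -414) + l(-537, -500)) = (2*(-152)/(-152 + 223) + 101508)/((-414 + 416)**2 - 323) = (2*(-152)/71 + 101508)/(2**2 - 323) = (2*(-152)*(1/71) + 101508)/(4 - 323) = (-304/71 + 101508)/(-319) = (7206764/71)*(-1/319) = -7206764/22649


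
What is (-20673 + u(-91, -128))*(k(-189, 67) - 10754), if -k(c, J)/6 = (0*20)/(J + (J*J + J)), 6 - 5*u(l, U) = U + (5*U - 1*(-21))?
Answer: 1103489448/5 ≈ 2.2070e+8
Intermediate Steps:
u(l, U) = -3 - 6*U/5 (u(l, U) = 6/5 - (U + (5*U - 1*(-21)))/5 = 6/5 - (U + (5*U + 21))/5 = 6/5 - (U + (21 + 5*U))/5 = 6/5 - (21 + 6*U)/5 = 6/5 + (-21/5 - 6*U/5) = -3 - 6*U/5)
k(c, J) = 0 (k(c, J) = -6*0*20/(J + (J*J + J)) = -0/(J + (J² + J)) = -0/(J + (J + J²)) = -0/(J² + 2*J) = -6*0 = 0)
(-20673 + u(-91, -128))*(k(-189, 67) - 10754) = (-20673 + (-3 - 6/5*(-128)))*(0 - 10754) = (-20673 + (-3 + 768/5))*(-10754) = (-20673 + 753/5)*(-10754) = -102612/5*(-10754) = 1103489448/5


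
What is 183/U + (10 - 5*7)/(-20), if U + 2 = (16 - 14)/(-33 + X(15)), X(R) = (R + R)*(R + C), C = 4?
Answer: -96931/1072 ≈ -90.421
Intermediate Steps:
X(R) = 2*R*(4 + R) (X(R) = (R + R)*(R + 4) = (2*R)*(4 + R) = 2*R*(4 + R))
U = -1072/537 (U = -2 + (16 - 14)/(-33 + 2*15*(4 + 15)) = -2 + 2/(-33 + 2*15*19) = -2 + 2/(-33 + 570) = -2 + 2/537 = -1072/537 ≈ -1.9963)
183/U + (10 - 5*7)/(-20) = 183/(-1072/537) + (10 - 5*7)/(-20) = 183*(-537/1072) + (10 - 35)*(-1/20) = -98271/1072 - 25*(-1/20) = -98271/1072 + 5/4 = -96931/1072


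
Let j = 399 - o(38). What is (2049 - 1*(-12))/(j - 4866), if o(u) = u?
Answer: -2061/4505 ≈ -0.45749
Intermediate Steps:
j = 361 (j = 399 - 1*38 = 399 - 38 = 361)
(2049 - 1*(-12))/(j - 4866) = (2049 - 1*(-12))/(361 - 4866) = (2049 + 12)/(-4505) = 2061*(-1/4505) = -2061/4505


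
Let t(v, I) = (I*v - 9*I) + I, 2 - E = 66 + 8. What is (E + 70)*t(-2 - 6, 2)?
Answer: 64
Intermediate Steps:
E = -72 (E = 2 - (66 + 8) = 2 - 1*74 = 2 - 74 = -72)
t(v, I) = -8*I + I*v (t(v, I) = (-9*I + I*v) + I = -8*I + I*v)
(E + 70)*t(-2 - 6, 2) = (-72 + 70)*(2*(-8 + (-2 - 6))) = -4*(-8 - 8) = -4*(-16) = -2*(-32) = 64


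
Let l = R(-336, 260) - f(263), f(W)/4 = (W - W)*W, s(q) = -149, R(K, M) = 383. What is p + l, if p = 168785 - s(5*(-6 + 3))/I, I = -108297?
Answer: 18320386747/108297 ≈ 1.6917e+5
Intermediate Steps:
f(W) = 0 (f(W) = 4*((W - W)*W) = 4*(0*W) = 4*0 = 0)
l = 383 (l = 383 - 1*0 = 383 + 0 = 383)
p = 18278908996/108297 (p = 168785 - (-149)/(-108297) = 168785 - (-149)*(-1)/108297 = 168785 - 1*149/108297 = 168785 - 149/108297 = 18278908996/108297 ≈ 1.6879e+5)
p + l = 18278908996/108297 + 383 = 18320386747/108297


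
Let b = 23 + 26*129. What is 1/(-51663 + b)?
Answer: -1/48286 ≈ -2.0710e-5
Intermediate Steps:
b = 3377 (b = 23 + 3354 = 3377)
1/(-51663 + b) = 1/(-51663 + 3377) = 1/(-48286) = -1/48286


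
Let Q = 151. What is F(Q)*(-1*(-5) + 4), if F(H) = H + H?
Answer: 2718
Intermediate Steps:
F(H) = 2*H
F(Q)*(-1*(-5) + 4) = (2*151)*(-1*(-5) + 4) = 302*(5 + 4) = 302*9 = 2718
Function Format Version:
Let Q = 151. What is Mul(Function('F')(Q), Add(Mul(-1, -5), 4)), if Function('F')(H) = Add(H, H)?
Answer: 2718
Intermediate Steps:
Function('F')(H) = Mul(2, H)
Mul(Function('F')(Q), Add(Mul(-1, -5), 4)) = Mul(Mul(2, 151), Add(Mul(-1, -5), 4)) = Mul(302, Add(5, 4)) = Mul(302, 9) = 2718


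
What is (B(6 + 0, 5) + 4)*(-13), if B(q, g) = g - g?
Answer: -52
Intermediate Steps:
B(q, g) = 0
(B(6 + 0, 5) + 4)*(-13) = (0 + 4)*(-13) = 4*(-13) = -52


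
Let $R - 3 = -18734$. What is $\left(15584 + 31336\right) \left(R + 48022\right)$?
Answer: $1374333720$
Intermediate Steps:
$R = -18731$ ($R = 3 - 18734 = -18731$)
$\left(15584 + 31336\right) \left(R + 48022\right) = \left(15584 + 31336\right) \left(-18731 + 48022\right) = 46920 \cdot 29291 = 1374333720$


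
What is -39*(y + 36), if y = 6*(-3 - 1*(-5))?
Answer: -1872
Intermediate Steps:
y = 12 (y = 6*(-3 + 5) = 6*2 = 12)
-39*(y + 36) = -39*(12 + 36) = -39*48 = -1872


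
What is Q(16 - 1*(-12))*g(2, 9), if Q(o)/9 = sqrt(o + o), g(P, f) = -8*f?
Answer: -1296*sqrt(14) ≈ -4849.2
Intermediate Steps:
Q(o) = 9*sqrt(2)*sqrt(o) (Q(o) = 9*sqrt(o + o) = 9*sqrt(2*o) = 9*(sqrt(2)*sqrt(o)) = 9*sqrt(2)*sqrt(o))
Q(16 - 1*(-12))*g(2, 9) = (9*sqrt(2)*sqrt(16 - 1*(-12)))*(-8*9) = (9*sqrt(2)*sqrt(16 + 12))*(-72) = (9*sqrt(2)*sqrt(28))*(-72) = (9*sqrt(2)*(2*sqrt(7)))*(-72) = (18*sqrt(14))*(-72) = -1296*sqrt(14)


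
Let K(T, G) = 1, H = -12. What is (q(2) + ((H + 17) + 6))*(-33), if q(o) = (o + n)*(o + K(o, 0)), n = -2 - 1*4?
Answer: 33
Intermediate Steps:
n = -6 (n = -2 - 4 = -6)
q(o) = (1 + o)*(-6 + o) (q(o) = (o - 6)*(o + 1) = (-6 + o)*(1 + o) = (1 + o)*(-6 + o))
(q(2) + ((H + 17) + 6))*(-33) = ((-6 + 2² - 5*2) + ((-12 + 17) + 6))*(-33) = ((-6 + 4 - 10) + (5 + 6))*(-33) = (-12 + 11)*(-33) = -1*(-33) = 33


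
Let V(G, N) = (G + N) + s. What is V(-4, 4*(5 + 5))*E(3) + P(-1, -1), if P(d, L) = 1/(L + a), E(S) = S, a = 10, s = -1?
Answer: 946/9 ≈ 105.11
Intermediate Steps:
V(G, N) = -1 + G + N (V(G, N) = (G + N) - 1 = -1 + G + N)
P(d, L) = 1/(10 + L) (P(d, L) = 1/(L + 10) = 1/(10 + L))
V(-4, 4*(5 + 5))*E(3) + P(-1, -1) = (-1 - 4 + 4*(5 + 5))*3 + 1/(10 - 1) = (-1 - 4 + 4*10)*3 + 1/9 = (-1 - 4 + 40)*3 + ⅑ = 35*3 + ⅑ = 105 + ⅑ = 946/9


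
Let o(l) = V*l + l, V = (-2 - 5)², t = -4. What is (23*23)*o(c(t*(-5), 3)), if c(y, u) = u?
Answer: 79350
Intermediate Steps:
V = 49 (V = (-7)² = 49)
o(l) = 50*l (o(l) = 49*l + l = 50*l)
(23*23)*o(c(t*(-5), 3)) = (23*23)*(50*3) = 529*150 = 79350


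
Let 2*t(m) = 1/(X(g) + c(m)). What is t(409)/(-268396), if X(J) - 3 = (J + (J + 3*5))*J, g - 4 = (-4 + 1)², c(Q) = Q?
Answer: -1/507268440 ≈ -1.9713e-9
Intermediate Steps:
g = 13 (g = 4 + (-4 + 1)² = 4 + (-3)² = 4 + 9 = 13)
X(J) = 3 + J*(15 + 2*J) (X(J) = 3 + (J + (J + 3*5))*J = 3 + (J + (J + 15))*J = 3 + (J + (15 + J))*J = 3 + (15 + 2*J)*J = 3 + J*(15 + 2*J))
t(m) = 1/(2*(536 + m)) (t(m) = 1/(2*((3 + 2*13² + 15*13) + m)) = 1/(2*((3 + 2*169 + 195) + m)) = 1/(2*((3 + 338 + 195) + m)) = 1/(2*(536 + m)))
t(409)/(-268396) = (1/(2*(536 + 409)))/(-268396) = ((½)/945)*(-1/268396) = ((½)*(1/945))*(-1/268396) = (1/1890)*(-1/268396) = -1/507268440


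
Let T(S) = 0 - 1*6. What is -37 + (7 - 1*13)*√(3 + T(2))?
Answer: -37 - 6*I*√3 ≈ -37.0 - 10.392*I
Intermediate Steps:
T(S) = -6 (T(S) = 0 - 6 = -6)
-37 + (7 - 1*13)*√(3 + T(2)) = -37 + (7 - 1*13)*√(3 - 6) = -37 + (7 - 13)*√(-3) = -37 - 6*I*√3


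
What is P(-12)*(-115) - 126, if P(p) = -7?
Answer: 679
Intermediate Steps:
P(-12)*(-115) - 126 = -7*(-115) - 126 = 805 - 126 = 679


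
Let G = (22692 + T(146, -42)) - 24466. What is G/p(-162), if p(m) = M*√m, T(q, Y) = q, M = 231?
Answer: 74*I*√2/189 ≈ 0.55371*I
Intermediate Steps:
p(m) = 231*√m
G = -1628 (G = (22692 + 146) - 24466 = 22838 - 24466 = -1628)
G/p(-162) = -1628*(-I*√2/4158) = -(-74)*I*√2/189 = 74*I*√2/189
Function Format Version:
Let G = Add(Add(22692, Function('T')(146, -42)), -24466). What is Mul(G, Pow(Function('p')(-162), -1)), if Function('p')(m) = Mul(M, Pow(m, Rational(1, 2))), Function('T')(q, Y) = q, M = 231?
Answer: Mul(Rational(74, 189), I, Pow(2, Rational(1, 2))) ≈ Mul(0.55371, I)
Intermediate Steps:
Function('p')(m) = Mul(231, Pow(m, Rational(1, 2)))
G = -1628 (G = Add(Add(22692, 146), -24466) = Add(22838, -24466) = -1628)
Mul(G, Pow(Function('p')(-162), -1)) = Mul(-1628, Pow(Mul(231, Pow(-162, Rational(1, 2))), -1)) = Mul(-1628, Pow(Mul(231, Mul(9, I, Pow(2, Rational(1, 2)))), -1)) = Mul(-1628, Pow(Mul(2079, I, Pow(2, Rational(1, 2))), -1)) = Mul(-1628, Mul(Rational(-1, 4158), I, Pow(2, Rational(1, 2)))) = Mul(Rational(74, 189), I, Pow(2, Rational(1, 2)))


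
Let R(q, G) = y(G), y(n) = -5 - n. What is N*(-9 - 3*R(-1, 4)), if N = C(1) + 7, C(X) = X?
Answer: 144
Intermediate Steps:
R(q, G) = -5 - G
N = 8 (N = 1 + 7 = 8)
N*(-9 - 3*R(-1, 4)) = 8*(-9 - 3*(-5 - 1*4)) = 8*(-9 - 3*(-5 - 4)) = 8*(-9 - 3*(-9)) = 8*(-9 + 27) = 8*18 = 144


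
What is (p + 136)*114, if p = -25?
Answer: 12654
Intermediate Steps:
(p + 136)*114 = (-25 + 136)*114 = 111*114 = 12654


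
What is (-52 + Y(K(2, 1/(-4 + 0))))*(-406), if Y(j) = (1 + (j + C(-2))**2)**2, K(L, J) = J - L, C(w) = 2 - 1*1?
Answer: 2361093/128 ≈ 18446.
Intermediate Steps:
C(w) = 1 (C(w) = 2 - 1 = 1)
Y(j) = (1 + (1 + j)**2)**2 (Y(j) = (1 + (j + 1)**2)**2 = (1 + (1 + j)**2)**2)
(-52 + Y(K(2, 1/(-4 + 0))))*(-406) = (-52 + (1 + (1 + (1/(-4 + 0) - 1*2))**2)**2)*(-406) = (-52 + (1 + (1 + (1/(-4) - 2))**2)**2)*(-406) = (-52 + (1 + (1 + (-1/4 - 2))**2)**2)*(-406) = (-52 + (1 + (1 - 9/4)**2)**2)*(-406) = (-52 + (1 + (-5/4)**2)**2)*(-406) = (-52 + (1 + 25/16)**2)*(-406) = (-52 + (41/16)**2)*(-406) = (-52 + 1681/256)*(-406) = -11631/256*(-406) = 2361093/128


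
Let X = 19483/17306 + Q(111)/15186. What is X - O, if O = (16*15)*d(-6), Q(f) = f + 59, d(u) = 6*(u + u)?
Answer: 2270818439669/131404458 ≈ 17281.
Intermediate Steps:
d(u) = 12*u (d(u) = 6*(2*u) = 12*u)
Q(f) = 59 + f
O = -17280 (O = (16*15)*(12*(-6)) = 240*(-72) = -17280)
X = 149405429/131404458 (X = 19483/17306 + (59 + 111)/15186 = 19483*(1/17306) + 170*(1/15186) = 19483/17306 + 85/7593 = 149405429/131404458 ≈ 1.1370)
X - O = 149405429/131404458 - 1*(-17280) = 149405429/131404458 + 17280 = 2270818439669/131404458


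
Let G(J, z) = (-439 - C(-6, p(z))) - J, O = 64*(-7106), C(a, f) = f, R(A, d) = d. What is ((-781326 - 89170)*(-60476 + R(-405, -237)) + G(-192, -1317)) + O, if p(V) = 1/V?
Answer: 69603408668590/1317 ≈ 5.2850e+10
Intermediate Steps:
p(V) = 1/V
O = -454784
G(J, z) = -439 - J - 1/z (G(J, z) = (-439 - 1/z) - J = -439 - J - 1/z)
((-781326 - 89170)*(-60476 + R(-405, -237)) + G(-192, -1317)) + O = ((-781326 - 89170)*(-60476 - 237) + (-439 - 1*(-192) - 1/(-1317))) - 454784 = (-870496*(-60713) + (-439 + 192 - 1*(-1/1317))) - 454784 = (52850423648 + (-439 + 192 + 1/1317)) - 454784 = (52850423648 - 325298/1317) - 454784 = 69604007619118/1317 - 454784 = 69603408668590/1317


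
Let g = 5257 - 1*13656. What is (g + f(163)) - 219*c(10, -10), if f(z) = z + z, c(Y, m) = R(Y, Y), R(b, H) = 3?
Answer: -8730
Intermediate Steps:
c(Y, m) = 3
f(z) = 2*z
g = -8399 (g = 5257 - 13656 = -8399)
(g + f(163)) - 219*c(10, -10) = (-8399 + 2*163) - 219*3 = (-8399 + 326) - 657 = -8073 - 657 = -8730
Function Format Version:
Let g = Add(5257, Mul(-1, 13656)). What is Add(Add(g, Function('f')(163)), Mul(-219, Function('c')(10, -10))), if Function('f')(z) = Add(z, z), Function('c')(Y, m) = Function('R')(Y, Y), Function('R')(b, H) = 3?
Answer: -8730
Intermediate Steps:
Function('c')(Y, m) = 3
Function('f')(z) = Mul(2, z)
g = -8399 (g = Add(5257, -13656) = -8399)
Add(Add(g, Function('f')(163)), Mul(-219, Function('c')(10, -10))) = Add(Add(-8399, Mul(2, 163)), Mul(-219, 3)) = Add(Add(-8399, 326), -657) = Add(-8073, -657) = -8730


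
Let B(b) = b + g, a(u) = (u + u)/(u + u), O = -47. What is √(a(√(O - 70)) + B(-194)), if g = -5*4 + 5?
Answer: 4*I*√13 ≈ 14.422*I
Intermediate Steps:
a(u) = 1 (a(u) = (2*u)/((2*u)) = (2*u)*(1/(2*u)) = 1)
g = -15 (g = -20 + 5 = -15)
B(b) = -15 + b (B(b) = b - 15 = -15 + b)
√(a(√(O - 70)) + B(-194)) = √(1 + (-15 - 194)) = √(1 - 209) = √(-208) = 4*I*√13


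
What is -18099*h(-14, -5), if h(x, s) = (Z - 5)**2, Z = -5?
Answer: -1809900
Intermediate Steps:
h(x, s) = 100 (h(x, s) = (-5 - 5)**2 = (-10)**2 = 100)
-18099*h(-14, -5) = -18099*100 = -1809900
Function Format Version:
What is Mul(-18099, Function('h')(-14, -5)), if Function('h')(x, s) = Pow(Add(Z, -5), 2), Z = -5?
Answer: -1809900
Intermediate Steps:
Function('h')(x, s) = 100 (Function('h')(x, s) = Pow(Add(-5, -5), 2) = Pow(-10, 2) = 100)
Mul(-18099, Function('h')(-14, -5)) = Mul(-18099, 100) = -1809900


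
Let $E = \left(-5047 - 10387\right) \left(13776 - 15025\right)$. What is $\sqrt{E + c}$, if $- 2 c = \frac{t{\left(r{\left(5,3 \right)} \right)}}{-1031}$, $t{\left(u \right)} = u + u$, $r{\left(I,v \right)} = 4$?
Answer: $\frac{5 \sqrt{819630774262}}{1031} \approx 4390.6$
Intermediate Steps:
$t{\left(u \right)} = 2 u$
$E = 19277066$ ($E = \left(-15434\right) \left(-1249\right) = 19277066$)
$c = \frac{4}{1031}$ ($c = - \frac{2 \cdot 4 \frac{1}{-1031}}{2} = - \frac{8 \left(- \frac{1}{1031}\right)}{2} = \left(- \frac{1}{2}\right) \left(- \frac{8}{1031}\right) = \frac{4}{1031} \approx 0.0038797$)
$\sqrt{E + c} = \sqrt{19277066 + \frac{4}{1031}} = \sqrt{\frac{19874655050}{1031}} = \frac{5 \sqrt{819630774262}}{1031}$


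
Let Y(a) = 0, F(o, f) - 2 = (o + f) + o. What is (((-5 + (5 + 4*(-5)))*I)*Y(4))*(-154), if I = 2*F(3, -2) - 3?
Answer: 0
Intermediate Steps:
F(o, f) = 2 + f + 2*o (F(o, f) = 2 + ((o + f) + o) = 2 + ((f + o) + o) = 2 + (f + 2*o) = 2 + f + 2*o)
I = 9 (I = 2*(2 - 2 + 2*3) - 3 = 2*(2 - 2 + 6) - 3 = 2*6 - 3 = 12 - 3 = 9)
(((-5 + (5 + 4*(-5)))*I)*Y(4))*(-154) = (((-5 + (5 + 4*(-5)))*9)*0)*(-154) = (((-5 + (5 - 20))*9)*0)*(-154) = (((-5 - 15)*9)*0)*(-154) = (-20*9*0)*(-154) = -180*0*(-154) = 0*(-154) = 0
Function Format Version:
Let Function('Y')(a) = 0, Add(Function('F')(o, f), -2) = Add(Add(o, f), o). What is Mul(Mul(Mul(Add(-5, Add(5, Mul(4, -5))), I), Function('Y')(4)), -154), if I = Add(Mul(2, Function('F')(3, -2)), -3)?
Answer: 0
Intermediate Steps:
Function('F')(o, f) = Add(2, f, Mul(2, o)) (Function('F')(o, f) = Add(2, Add(Add(o, f), o)) = Add(2, Add(Add(f, o), o)) = Add(2, Add(f, Mul(2, o))) = Add(2, f, Mul(2, o)))
I = 9 (I = Add(Mul(2, Add(2, -2, Mul(2, 3))), -3) = Add(Mul(2, Add(2, -2, 6)), -3) = Add(Mul(2, 6), -3) = Add(12, -3) = 9)
Mul(Mul(Mul(Add(-5, Add(5, Mul(4, -5))), I), Function('Y')(4)), -154) = Mul(Mul(Mul(Add(-5, Add(5, Mul(4, -5))), 9), 0), -154) = Mul(Mul(Mul(Add(-5, Add(5, -20)), 9), 0), -154) = Mul(Mul(Mul(Add(-5, -15), 9), 0), -154) = Mul(Mul(Mul(-20, 9), 0), -154) = Mul(Mul(-180, 0), -154) = Mul(0, -154) = 0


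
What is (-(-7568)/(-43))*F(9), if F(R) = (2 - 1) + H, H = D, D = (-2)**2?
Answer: -880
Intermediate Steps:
D = 4
H = 4
F(R) = 5 (F(R) = (2 - 1) + 4 = 1 + 4 = 5)
(-(-7568)/(-43))*F(9) = -(-7568)/(-43)*5 = -(-7568)*(-1)/43*5 = -88*2*5 = -176*5 = -880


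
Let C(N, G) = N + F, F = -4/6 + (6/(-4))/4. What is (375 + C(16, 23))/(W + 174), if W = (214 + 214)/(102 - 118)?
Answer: 9359/3534 ≈ 2.6483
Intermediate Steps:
F = -25/24 (F = -4*1/6 + (6*(-1/4))*(1/4) = -2/3 - 3/2*1/4 = -2/3 - 3/8 = -25/24 ≈ -1.0417)
W = -107/4 (W = 428/(-16) = 428*(-1/16) = -107/4 ≈ -26.750)
C(N, G) = -25/24 + N (C(N, G) = N - 25/24 = -25/24 + N)
(375 + C(16, 23))/(W + 174) = (375 + (-25/24 + 16))/(-107/4 + 174) = (375 + 359/24)/(589/4) = (9359/24)*(4/589) = 9359/3534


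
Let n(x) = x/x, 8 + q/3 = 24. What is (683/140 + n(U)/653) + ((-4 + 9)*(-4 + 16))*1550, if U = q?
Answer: 8502506139/91420 ≈ 93005.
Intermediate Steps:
q = 48 (q = -24 + 3*24 = -24 + 72 = 48)
U = 48
n(x) = 1
(683/140 + n(U)/653) + ((-4 + 9)*(-4 + 16))*1550 = (683/140 + 1/653) + ((-4 + 9)*(-4 + 16))*1550 = (683*(1/140) + 1*(1/653)) + (5*12)*1550 = (683/140 + 1/653) + 60*1550 = 446139/91420 + 93000 = 8502506139/91420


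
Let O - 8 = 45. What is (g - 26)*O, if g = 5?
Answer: -1113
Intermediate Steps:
O = 53 (O = 8 + 45 = 53)
(g - 26)*O = (5 - 26)*53 = -21*53 = -1113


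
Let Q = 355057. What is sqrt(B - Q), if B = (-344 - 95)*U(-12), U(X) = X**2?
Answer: I*sqrt(418273) ≈ 646.74*I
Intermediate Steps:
B = -63216 (B = (-344 - 95)*(-12)**2 = -439*144 = -63216)
sqrt(B - Q) = sqrt(-63216 - 1*355057) = sqrt(-63216 - 355057) = sqrt(-418273) = I*sqrt(418273)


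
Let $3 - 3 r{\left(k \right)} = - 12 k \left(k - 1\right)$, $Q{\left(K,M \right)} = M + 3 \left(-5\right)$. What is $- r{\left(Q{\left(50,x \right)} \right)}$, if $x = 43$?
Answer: $-3025$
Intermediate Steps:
$Q{\left(K,M \right)} = -15 + M$ ($Q{\left(K,M \right)} = M - 15 = -15 + M$)
$r{\left(k \right)} = 1 + 4 k \left(-1 + k\right)$ ($r{\left(k \right)} = 1 - \frac{\left(-12\right) k \left(k - 1\right)}{3} = 1 - \frac{\left(-12\right) k \left(-1 + k\right)}{3} = 1 + 4 k \left(-1 + k\right)$)
$- r{\left(Q{\left(50,x \right)} \right)} = - (1 - 4 \left(-15 + 43\right) + 4 \left(-15 + 43\right)^{2}) = - (1 - 112 + 4 \cdot 28^{2}) = - (1 - 112 + 4 \cdot 784) = - (1 - 112 + 3136) = \left(-1\right) 3025 = -3025$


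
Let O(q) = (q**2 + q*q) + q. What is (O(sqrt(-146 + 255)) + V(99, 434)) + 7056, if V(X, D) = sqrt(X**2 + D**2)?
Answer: 7274 + sqrt(109) + sqrt(198157) ≈ 7729.6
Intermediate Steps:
V(X, D) = sqrt(D**2 + X**2)
O(q) = q + 2*q**2 (O(q) = (q**2 + q**2) + q = 2*q**2 + q = q + 2*q**2)
(O(sqrt(-146 + 255)) + V(99, 434)) + 7056 = (sqrt(-146 + 255)*(1 + 2*sqrt(-146 + 255)) + sqrt(434**2 + 99**2)) + 7056 = (sqrt(109)*(1 + 2*sqrt(109)) + sqrt(188356 + 9801)) + 7056 = (sqrt(109)*(1 + 2*sqrt(109)) + sqrt(198157)) + 7056 = (sqrt(198157) + sqrt(109)*(1 + 2*sqrt(109))) + 7056 = 7056 + sqrt(198157) + sqrt(109)*(1 + 2*sqrt(109))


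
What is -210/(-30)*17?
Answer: 119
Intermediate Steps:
-210/(-30)*17 = -210*(-1)/30*17 = -5*(-7/5)*17 = 7*17 = 119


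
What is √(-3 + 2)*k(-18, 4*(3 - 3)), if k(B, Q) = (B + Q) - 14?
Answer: -32*I ≈ -32.0*I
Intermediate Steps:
k(B, Q) = -14 + B + Q
√(-3 + 2)*k(-18, 4*(3 - 3)) = √(-3 + 2)*(-14 - 18 + 4*(3 - 3)) = √(-1)*(-14 - 18 + 4*0) = I*(-14 - 18 + 0) = I*(-32) = -32*I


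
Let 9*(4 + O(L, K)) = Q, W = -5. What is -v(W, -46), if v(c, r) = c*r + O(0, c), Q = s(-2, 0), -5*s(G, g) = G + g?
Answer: -10172/45 ≈ -226.04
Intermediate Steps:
s(G, g) = -G/5 - g/5 (s(G, g) = -(G + g)/5 = -G/5 - g/5)
Q = 2/5 (Q = -1/5*(-2) - 1/5*0 = 2/5 + 0 = 2/5 ≈ 0.40000)
O(L, K) = -178/45 (O(L, K) = -4 + (1/9)*(2/5) = -4 + 2/45 = -178/45)
v(c, r) = -178/45 + c*r (v(c, r) = c*r - 178/45 = -178/45 + c*r)
-v(W, -46) = -(-178/45 - 5*(-46)) = -(-178/45 + 230) = -1*10172/45 = -10172/45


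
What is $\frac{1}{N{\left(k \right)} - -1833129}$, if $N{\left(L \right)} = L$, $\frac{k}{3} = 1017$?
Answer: $\frac{1}{1836180} \approx 5.4461 \cdot 10^{-7}$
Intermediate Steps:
$k = 3051$ ($k = 3 \cdot 1017 = 3051$)
$\frac{1}{N{\left(k \right)} - -1833129} = \frac{1}{3051 - -1833129} = \frac{1}{3051 + 1833129} = \frac{1}{1836180}$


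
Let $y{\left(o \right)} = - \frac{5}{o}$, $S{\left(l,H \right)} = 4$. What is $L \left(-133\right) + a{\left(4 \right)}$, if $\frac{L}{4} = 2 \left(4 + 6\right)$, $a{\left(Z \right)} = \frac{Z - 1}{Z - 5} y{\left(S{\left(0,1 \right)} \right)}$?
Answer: $- \frac{42545}{4} \approx -10636.0$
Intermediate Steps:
$a{\left(Z \right)} = - \frac{5 \left(-1 + Z\right)}{4 \left(-5 + Z\right)}$ ($a{\left(Z \right)} = \frac{Z - 1}{Z - 5} \left(- \frac{5}{4}\right) = \frac{-1 + Z}{-5 + Z} \left(\left(-5\right) \frac{1}{4}\right) = \frac{-1 + Z}{-5 + Z} \left(- \frac{5}{4}\right) = - \frac{5 \left(-1 + Z\right)}{4 \left(-5 + Z\right)}$)
$L = 80$ ($L = 4 \cdot 2 \left(4 + 6\right) = 4 \cdot 2 \cdot 10 = 4 \cdot 20 = 80$)
$L \left(-133\right) + a{\left(4 \right)} = 80 \left(-133\right) + \frac{5 \left(1 - 4\right)}{4 \left(-5 + 4\right)} = -10640 + \frac{5 \left(1 - 4\right)}{4 \left(-1\right)} = -10640 + \frac{5}{4} \left(-1\right) \left(-3\right) = -10640 + \frac{15}{4} = - \frac{42545}{4}$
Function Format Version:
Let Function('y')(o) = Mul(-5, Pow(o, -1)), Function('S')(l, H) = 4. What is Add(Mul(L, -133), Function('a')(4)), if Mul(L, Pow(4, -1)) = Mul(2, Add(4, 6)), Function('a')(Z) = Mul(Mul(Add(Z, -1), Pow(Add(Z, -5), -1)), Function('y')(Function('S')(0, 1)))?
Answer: Rational(-42545, 4) ≈ -10636.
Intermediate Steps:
Function('a')(Z) = Mul(Rational(-5, 4), Pow(Add(-5, Z), -1), Add(-1, Z)) (Function('a')(Z) = Mul(Mul(Add(Z, -1), Pow(Add(Z, -5), -1)), Mul(-5, Pow(4, -1))) = Mul(Mul(Add(-1, Z), Pow(Add(-5, Z), -1)), Mul(-5, Rational(1, 4))) = Mul(Mul(Pow(Add(-5, Z), -1), Add(-1, Z)), Rational(-5, 4)) = Mul(Rational(-5, 4), Pow(Add(-5, Z), -1), Add(-1, Z)))
L = 80 (L = Mul(4, Mul(2, Add(4, 6))) = Mul(4, Mul(2, 10)) = Mul(4, 20) = 80)
Add(Mul(L, -133), Function('a')(4)) = Add(Mul(80, -133), Mul(Rational(5, 4), Pow(Add(-5, 4), -1), Add(1, Mul(-1, 4)))) = Add(-10640, Mul(Rational(5, 4), Pow(-1, -1), Add(1, -4))) = Add(-10640, Mul(Rational(5, 4), -1, -3)) = Add(-10640, Rational(15, 4)) = Rational(-42545, 4)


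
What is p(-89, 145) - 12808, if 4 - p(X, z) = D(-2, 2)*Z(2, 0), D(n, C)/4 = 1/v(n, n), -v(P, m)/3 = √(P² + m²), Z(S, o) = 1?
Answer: -12804 + √2/3 ≈ -12804.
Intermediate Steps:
v(P, m) = -3*√(P² + m²)
D(n, C) = -2*√2/(3*√(n²)) (D(n, C) = 4/((-3*√(n² + n²))) = 4/((-3*√2*√(n²))) = 4*(-√2/(6*√(n²))) = -2*√2/(3*√(n²)))
p(X, z) = 4 + √2/3 (p(X, z) = 4 - (-2*√2/(3*√((-2)²))) = 4 - (-2*√2/(3*√4)) = 4 - (-⅔*√2*½) = 4 - (-√2/3) = 4 - (-1)*√2/3 = 4 + √2/3)
p(-89, 145) - 12808 = (4 + √2/3) - 12808 = -12804 + √2/3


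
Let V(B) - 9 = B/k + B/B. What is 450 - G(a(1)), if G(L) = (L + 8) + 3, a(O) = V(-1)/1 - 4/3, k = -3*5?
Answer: 6454/15 ≈ 430.27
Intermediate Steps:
k = -15
V(B) = 10 - B/15 (V(B) = 9 + (B/(-15) + B/B) = 9 + (B*(-1/15) + 1) = 9 + (-B/15 + 1) = 9 + (1 - B/15) = 10 - B/15)
a(O) = 131/15 (a(O) = (10 - 1/15*(-1))/1 - 4/3 = (10 + 1/15)*1 - 4*1/3 = (151/15)*1 - 4/3 = 151/15 - 4/3 = 131/15)
G(L) = 11 + L (G(L) = (8 + L) + 3 = 11 + L)
450 - G(a(1)) = 450 - (11 + 131/15) = 450 - 1*296/15 = 450 - 296/15 = 6454/15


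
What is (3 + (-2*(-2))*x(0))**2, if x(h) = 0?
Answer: 9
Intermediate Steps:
(3 + (-2*(-2))*x(0))**2 = (3 - 2*(-2)*0)**2 = (3 + 4*0)**2 = (3 + 0)**2 = 3**2 = 9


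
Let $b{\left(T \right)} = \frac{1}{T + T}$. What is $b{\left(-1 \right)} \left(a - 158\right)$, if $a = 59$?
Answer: $\frac{99}{2} \approx 49.5$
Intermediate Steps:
$b{\left(T \right)} = \frac{1}{2 T}$
$b{\left(-1 \right)} \left(a - 158\right) = \frac{1}{2 \left(-1\right)} \left(59 - 158\right) = \frac{1}{2} \left(-1\right) \left(-99\right) = \left(- \frac{1}{2}\right) \left(-99\right) = \frac{99}{2}$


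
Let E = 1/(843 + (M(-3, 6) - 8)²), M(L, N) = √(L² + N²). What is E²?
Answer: 14341/12509975104 + 357*√5/3127493776 ≈ 1.4016e-6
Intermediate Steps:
E = 1/(843 + (-8 + 3*√5)²) (E = 1/(843 + (√((-3)² + 6²) - 8)²) = 1/(843 + (√(9 + 36) - 8)²) = 1/(843 + (√45 - 8)²) = 1/(843 + (3*√5 - 8)²) = 1/(843 + (-8 + 3*√5)²) ≈ 0.0011839)
E² = (119/111848 + 3*√5/55924)²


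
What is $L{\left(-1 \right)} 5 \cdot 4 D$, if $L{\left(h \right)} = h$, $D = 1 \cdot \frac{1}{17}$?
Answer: $- \frac{20}{17} \approx -1.1765$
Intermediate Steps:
$D = \frac{1}{17}$ ($D = 1 \cdot \frac{1}{17} = \frac{1}{17} \approx 0.058824$)
$L{\left(-1 \right)} 5 \cdot 4 D = - 5 \cdot 4 \cdot \frac{1}{17} = \left(-1\right) 20 \cdot \frac{1}{17} = \left(-20\right) \frac{1}{17} = - \frac{20}{17}$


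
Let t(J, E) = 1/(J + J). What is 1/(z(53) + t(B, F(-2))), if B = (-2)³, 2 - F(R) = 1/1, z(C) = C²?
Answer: 16/44943 ≈ 0.00035601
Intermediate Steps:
F(R) = 1 (F(R) = 2 - 1/1 = 2 - 1*1 = 2 - 1 = 1)
B = -8
t(J, E) = 1/(2*J)
1/(z(53) + t(B, F(-2))) = 1/(53² + (½)/(-8)) = 1/(2809 + (½)*(-⅛)) = 1/(2809 - 1/16) = 1/(44943/16) = 16/44943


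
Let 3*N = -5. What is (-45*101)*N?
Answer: 7575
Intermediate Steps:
N = -5/3 (N = (⅓)*(-5) = -5/3 ≈ -1.6667)
(-45*101)*N = -45*101*(-5/3) = -4545*(-5/3) = 7575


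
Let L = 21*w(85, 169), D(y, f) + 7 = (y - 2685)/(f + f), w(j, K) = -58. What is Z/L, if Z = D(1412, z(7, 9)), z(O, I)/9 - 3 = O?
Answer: 2533/219240 ≈ 0.011554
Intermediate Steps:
z(O, I) = 27 + 9*O
D(y, f) = -7 + (-2685 + y)/(2*f) (D(y, f) = -7 + (y - 2685)/(f + f) = -7 + (-2685 + y)/((2*f)) = -7 + (-2685 + y)*(1/(2*f)) = -7 + (-2685 + y)/(2*f))
L = -1218 (L = 21*(-58) = -1218)
Z = -2533/180 (Z = (-2685 + 1412 - 14*(27 + 9*7))/(2*(27 + 9*7)) = (-2685 + 1412 - 14*(27 + 63))/(2*(27 + 63)) = (1/2)*(-2685 + 1412 - 14*90)/90 = (1/2)*(1/90)*(-2685 + 1412 - 1260) = (1/2)*(1/90)*(-2533) = -2533/180 ≈ -14.072)
Z/L = -2533/180/(-1218) = -2533/180*(-1/1218) = 2533/219240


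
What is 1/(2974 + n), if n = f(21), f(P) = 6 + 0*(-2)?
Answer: 1/2980 ≈ 0.00033557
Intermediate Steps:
f(P) = 6 (f(P) = 6 + 0 = 6)
n = 6
1/(2974 + n) = 1/(2974 + 6) = 1/2980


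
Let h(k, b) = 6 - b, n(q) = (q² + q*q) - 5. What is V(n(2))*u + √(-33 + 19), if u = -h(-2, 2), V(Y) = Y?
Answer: -12 + I*√14 ≈ -12.0 + 3.7417*I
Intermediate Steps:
n(q) = -5 + 2*q² (n(q) = (q² + q²) - 5 = 2*q² - 5 = -5 + 2*q²)
u = -4 (u = -(6 - 1*2) = -(6 - 2) = -1*4 = -4)
V(n(2))*u + √(-33 + 19) = (-5 + 2*2²)*(-4) + √(-33 + 19) = (-5 + 2*4)*(-4) + √(-14) = (-5 + 8)*(-4) + I*√14 = 3*(-4) + I*√14 = -12 + I*√14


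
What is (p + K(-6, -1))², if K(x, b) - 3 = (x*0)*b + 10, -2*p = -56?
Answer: 1681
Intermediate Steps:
p = 28 (p = -½*(-56) = 28)
K(x, b) = 13 (K(x, b) = 3 + ((x*0)*b + 10) = 3 + (0*b + 10) = 3 + (0 + 10) = 3 + 10 = 13)
(p + K(-6, -1))² = (28 + 13)² = 41² = 1681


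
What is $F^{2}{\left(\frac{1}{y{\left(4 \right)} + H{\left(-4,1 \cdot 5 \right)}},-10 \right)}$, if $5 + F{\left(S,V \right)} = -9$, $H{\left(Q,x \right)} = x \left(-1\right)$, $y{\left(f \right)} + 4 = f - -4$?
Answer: $196$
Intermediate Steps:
$y{\left(f \right)} = f$ ($y{\left(f \right)} = -4 + \left(f - -4\right) = -4 + \left(f + 4\right) = -4 + \left(4 + f\right) = f$)
$H{\left(Q,x \right)} = - x$
$F{\left(S,V \right)} = -14$ ($F{\left(S,V \right)} = -5 - 9 = -14$)
$F^{2}{\left(\frac{1}{y{\left(4 \right)} + H{\left(-4,1 \cdot 5 \right)}},-10 \right)} = \left(-14\right)^{2} = 196$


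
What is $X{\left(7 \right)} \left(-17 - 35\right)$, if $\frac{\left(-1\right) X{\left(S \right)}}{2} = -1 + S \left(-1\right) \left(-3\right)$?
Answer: $2080$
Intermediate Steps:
$X{\left(S \right)} = 2 - 6 S$ ($X{\left(S \right)} = - 2 \left(-1 + S \left(-1\right) \left(-3\right)\right) = - 2 \left(-1 + - S \left(-3\right)\right) = - 2 \left(-1 + 3 S\right) = 2 - 6 S$)
$X{\left(7 \right)} \left(-17 - 35\right) = \left(2 - 42\right) \left(-17 - 35\right) = \left(2 - 42\right) \left(-52\right) = \left(-40\right) \left(-52\right) = 2080$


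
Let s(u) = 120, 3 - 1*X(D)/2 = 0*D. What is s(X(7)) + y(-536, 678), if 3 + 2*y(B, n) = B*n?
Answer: -363171/2 ≈ -1.8159e+5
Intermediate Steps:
X(D) = 6 (X(D) = 6 - 0*D = 6 - 2*0 = 6 + 0 = 6)
y(B, n) = -3/2 + B*n/2 (y(B, n) = -3/2 + (B*n)/2 = -3/2 + B*n/2)
s(X(7)) + y(-536, 678) = 120 + (-3/2 + (1/2)*(-536)*678) = 120 + (-3/2 - 181704) = 120 - 363411/2 = -363171/2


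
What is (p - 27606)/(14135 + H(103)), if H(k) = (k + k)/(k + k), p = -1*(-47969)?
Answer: 20363/14136 ≈ 1.4405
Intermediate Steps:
p = 47969
H(k) = 1 (H(k) = (2*k)/((2*k)) = (2*k)*(1/(2*k)) = 1)
(p - 27606)/(14135 + H(103)) = (47969 - 27606)/(14135 + 1) = 20363/14136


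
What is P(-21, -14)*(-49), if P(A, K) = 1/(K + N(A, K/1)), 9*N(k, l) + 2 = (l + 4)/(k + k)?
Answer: 9261/2683 ≈ 3.4517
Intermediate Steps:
N(k, l) = -2/9 + (4 + l)/(18*k) (N(k, l) = -2/9 + ((l + 4)/(k + k))/9 = -2/9 + ((4 + l)/((2*k)))/9 = -2/9 + ((4 + l)*(1/(2*k)))/9 = -2/9 + ((4 + l)/(2*k))/9 = -2/9 + (4 + l)/(18*k))
P(A, K) = 1/(K + (4 + K - 4*A)/(18*A)) (P(A, K) = 1/(K + (4 + K/1 - 4*A)/(18*A)) = 1/(K + (4 + K*1 - 4*A)/(18*A)) = 1/(K + (4 + K - 4*A)/(18*A)))
P(-21, -14)*(-49) = (18*(-21)/(4 - 14 - 4*(-21) + 18*(-21)*(-14)))*(-49) = (18*(-21)/(4 - 14 + 84 + 5292))*(-49) = (18*(-21)/5366)*(-49) = (18*(-21)*(1/5366))*(-49) = -189/2683*(-49) = 9261/2683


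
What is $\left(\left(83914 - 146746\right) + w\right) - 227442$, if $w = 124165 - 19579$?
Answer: $-185688$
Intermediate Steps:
$w = 104586$ ($w = 124165 - 19579 = 104586$)
$\left(\left(83914 - 146746\right) + w\right) - 227442 = \left(\left(83914 - 146746\right) + 104586\right) - 227442 = \left(-62832 + 104586\right) - 227442 = 41754 - 227442 = -185688$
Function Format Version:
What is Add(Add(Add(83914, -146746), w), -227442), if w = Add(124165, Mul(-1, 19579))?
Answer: -185688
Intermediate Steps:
w = 104586 (w = Add(124165, -19579) = 104586)
Add(Add(Add(83914, -146746), w), -227442) = Add(Add(Add(83914, -146746), 104586), -227442) = Add(Add(-62832, 104586), -227442) = Add(41754, -227442) = -185688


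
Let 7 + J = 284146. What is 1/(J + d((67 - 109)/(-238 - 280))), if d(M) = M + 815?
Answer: 37/10543301 ≈ 3.5093e-6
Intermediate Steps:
J = 284139 (J = -7 + 284146 = 284139)
d(M) = 815 + M
1/(J + d((67 - 109)/(-238 - 280))) = 1/(284139 + (815 + (67 - 109)/(-238 - 280))) = 1/(284139 + (815 - 42/(-518))) = 1/(284139 + (815 - 42*(-1/518))) = 1/(284139 + (815 + 3/37)) = 1/(284139 + 30158/37) = 1/(10543301/37) = 37/10543301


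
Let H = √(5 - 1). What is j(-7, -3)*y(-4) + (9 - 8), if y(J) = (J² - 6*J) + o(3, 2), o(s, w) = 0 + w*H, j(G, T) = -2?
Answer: -87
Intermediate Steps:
H = 2 (H = √4 = 2)
o(s, w) = 2*w (o(s, w) = 0 + w*2 = 0 + 2*w = 2*w)
y(J) = 4 + J² - 6*J (y(J) = (J² - 6*J) + 2*2 = (J² - 6*J) + 4 = 4 + J² - 6*J)
j(-7, -3)*y(-4) + (9 - 8) = -2*(4 + (-4)² - 6*(-4)) + (9 - 8) = -2*(4 + 16 + 24) + 1 = -2*44 + 1 = -88 + 1 = -87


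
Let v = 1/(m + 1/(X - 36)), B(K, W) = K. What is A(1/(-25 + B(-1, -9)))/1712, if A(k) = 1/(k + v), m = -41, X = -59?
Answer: -6331/681162 ≈ -0.0092944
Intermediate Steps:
v = -95/3896 (v = 1/(-41 + 1/(-59 - 36)) = 1/(-41 + 1/(-95)) = 1/(-41 - 1/95) = 1/(-3896/95) = -95/3896 ≈ -0.024384)
A(k) = 1/(-95/3896 + k) (A(k) = 1/(k - 95/3896) = 1/(-95/3896 + k))
A(1/(-25 + B(-1, -9)))/1712 = (3896/(-95 + 3896/(-25 - 1)))/1712 = (3896/(-95 + 3896/(-26)))*(1/1712) = (3896/(-95 + 3896*(-1/26)))*(1/1712) = (3896/(-95 - 1948/13))*(1/1712) = (3896/(-3183/13))*(1/1712) = (3896*(-13/3183))*(1/1712) = -50648/3183*1/1712 = -6331/681162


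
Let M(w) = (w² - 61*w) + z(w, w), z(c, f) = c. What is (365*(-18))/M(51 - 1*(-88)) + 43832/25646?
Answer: 156412486/140809363 ≈ 1.1108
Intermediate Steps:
M(w) = w² - 60*w (M(w) = (w² - 61*w) + w = w² - 60*w)
(365*(-18))/M(51 - 1*(-88)) + 43832/25646 = (365*(-18))/(((51 - 1*(-88))*(-60 + (51 - 1*(-88))))) + 43832/25646 = -6570*1/((-60 + (51 + 88))*(51 + 88)) + 43832*(1/25646) = -6570*1/(139*(-60 + 139)) + 21916/12823 = -6570/(139*79) + 21916/12823 = -6570/10981 + 21916/12823 = 156412486/140809363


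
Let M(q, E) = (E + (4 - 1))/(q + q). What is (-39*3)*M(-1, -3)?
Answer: 0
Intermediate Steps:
M(q, E) = (3 + E)/(2*q) (M(q, E) = (E + 3)/((2*q)) = (3 + E)*(1/(2*q)) = (3 + E)/(2*q))
(-39*3)*M(-1, -3) = (-39*3)*((1/2)*(3 - 3)/(-1)) = -117*(-1)*0/2 = -117*0 = 0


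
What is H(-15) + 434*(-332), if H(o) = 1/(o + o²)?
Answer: -30258479/210 ≈ -1.4409e+5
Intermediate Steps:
H(-15) + 434*(-332) = 1/((-15)*(1 - 15)) + 434*(-332) = -1/15/(-14) - 144088 = -1/15*(-1/14) - 144088 = 1/210 - 144088 = -30258479/210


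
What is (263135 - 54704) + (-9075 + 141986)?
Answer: 341342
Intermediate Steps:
(263135 - 54704) + (-9075 + 141986) = 208431 + 132911 = 341342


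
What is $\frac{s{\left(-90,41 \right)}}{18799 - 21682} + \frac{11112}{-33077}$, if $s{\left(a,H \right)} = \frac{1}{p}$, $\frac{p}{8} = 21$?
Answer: $- \frac{173614955}{516795048} \approx -0.33595$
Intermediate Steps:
$p = 168$ ($p = 8 \cdot 21 = 168$)
$s{\left(a,H \right)} = \frac{1}{168}$
$\frac{s{\left(-90,41 \right)}}{18799 - 21682} + \frac{11112}{-33077} = \frac{1}{168 \left(18799 - 21682\right)} + \frac{11112}{-33077} = \frac{1}{168 \left(-2883\right)} + 11112 \left(- \frac{1}{33077}\right) = \frac{1}{168} \left(- \frac{1}{2883}\right) - \frac{11112}{33077} = - \frac{1}{484344} - \frac{11112}{33077} = - \frac{173614955}{516795048}$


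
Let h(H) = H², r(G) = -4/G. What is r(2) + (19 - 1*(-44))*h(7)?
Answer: 3085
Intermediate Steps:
r(2) + (19 - 1*(-44))*h(7) = -4/2 + (19 - 1*(-44))*7² = -4*½ + (19 + 44)*49 = -2 + 63*49 = -2 + 3087 = 3085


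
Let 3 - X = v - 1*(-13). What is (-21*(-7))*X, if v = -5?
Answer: -735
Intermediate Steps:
X = -5 (X = 3 - (-5 - 1*(-13)) = 3 - (-5 + 13) = 3 - 1*8 = 3 - 8 = -5)
(-21*(-7))*X = -21*(-7)*(-5) = 147*(-5) = -735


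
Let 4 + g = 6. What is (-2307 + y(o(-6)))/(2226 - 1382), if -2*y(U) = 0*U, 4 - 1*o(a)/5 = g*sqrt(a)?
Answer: -2307/844 ≈ -2.7334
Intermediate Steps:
g = 2 (g = -4 + 6 = 2)
o(a) = 20 - 10*sqrt(a)
y(U) = 0 (y(U) = -0*U = -1/2*0 = 0)
(-2307 + y(o(-6)))/(2226 - 1382) = (-2307 + 0)/(2226 - 1382) = -2307/844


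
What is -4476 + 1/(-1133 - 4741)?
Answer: -26292025/5874 ≈ -4476.0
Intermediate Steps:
-4476 + 1/(-1133 - 4741) = -4476 + 1/(-5874) = -4476 - 1/5874 = -26292025/5874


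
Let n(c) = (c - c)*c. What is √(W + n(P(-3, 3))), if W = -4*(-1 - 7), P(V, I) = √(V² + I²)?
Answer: 4*√2 ≈ 5.6569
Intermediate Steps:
P(V, I) = √(I² + V²)
n(c) = 0 (n(c) = 0*c = 0)
W = 32 (W = -4*(-8) = 32)
√(W + n(P(-3, 3))) = √(32 + 0) = √32 = 4*√2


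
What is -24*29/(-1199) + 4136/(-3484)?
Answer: -633550/1044329 ≈ -0.60666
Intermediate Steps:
-24*29/(-1199) + 4136/(-3484) = -696*(-1/1199) + 4136*(-1/3484) = 696/1199 - 1034/871 = -633550/1044329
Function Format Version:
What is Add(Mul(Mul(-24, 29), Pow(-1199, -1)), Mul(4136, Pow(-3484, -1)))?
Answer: Rational(-633550, 1044329) ≈ -0.60666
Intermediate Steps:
Add(Mul(Mul(-24, 29), Pow(-1199, -1)), Mul(4136, Pow(-3484, -1))) = Add(Mul(-696, Rational(-1, 1199)), Mul(4136, Rational(-1, 3484))) = Add(Rational(696, 1199), Rational(-1034, 871)) = Rational(-633550, 1044329)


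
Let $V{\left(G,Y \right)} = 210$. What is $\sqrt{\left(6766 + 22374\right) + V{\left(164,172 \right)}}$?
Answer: $5 \sqrt{1174} \approx 171.32$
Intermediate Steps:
$\sqrt{\left(6766 + 22374\right) + V{\left(164,172 \right)}} = \sqrt{\left(6766 + 22374\right) + 210} = \sqrt{29140 + 210} = \sqrt{29350} = 5 \sqrt{1174}$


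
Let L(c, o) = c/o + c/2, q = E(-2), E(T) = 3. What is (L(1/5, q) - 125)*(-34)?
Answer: 12733/3 ≈ 4244.3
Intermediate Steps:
q = 3
L(c, o) = c/2 + c/o (L(c, o) = c/o + c*(½) = c/o + c/2 = c/2 + c/o)
(L(1/5, q) - 125)*(-34) = (((½)/5 + 1/(5*3)) - 125)*(-34) = (((½)*(⅕) + (⅕)*(⅓)) - 125)*(-34) = ((⅒ + 1/15) - 125)*(-34) = (⅙ - 125)*(-34) = -749/6*(-34) = 12733/3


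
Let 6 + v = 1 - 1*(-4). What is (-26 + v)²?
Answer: 729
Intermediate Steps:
v = -1 (v = -6 + (1 - 1*(-4)) = -6 + (1 + 4) = -6 + 5 = -1)
(-26 + v)² = (-26 - 1)² = (-27)² = 729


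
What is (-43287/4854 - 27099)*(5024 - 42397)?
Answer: 1639202614903/1618 ≈ 1.0131e+9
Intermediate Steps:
(-43287/4854 - 27099)*(5024 - 42397) = (-43287*1/4854 - 27099)*(-37373) = (-14429/1618 - 27099)*(-37373) = -43860611/1618*(-37373) = 1639202614903/1618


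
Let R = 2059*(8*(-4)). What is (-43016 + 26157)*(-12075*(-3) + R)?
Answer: 500088517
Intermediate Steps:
R = -65888 (R = 2059*(-32) = -65888)
(-43016 + 26157)*(-12075*(-3) + R) = (-43016 + 26157)*(-12075*(-3) - 65888) = -16859*(36225 - 65888) = -16859*(-29663) = 500088517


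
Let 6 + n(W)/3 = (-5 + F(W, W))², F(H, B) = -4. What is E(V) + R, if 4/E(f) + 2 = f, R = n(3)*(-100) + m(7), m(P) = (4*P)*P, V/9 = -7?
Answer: -1449764/65 ≈ -22304.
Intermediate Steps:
n(W) = 225 (n(W) = -18 + 3*(-5 - 4)² = -18 + 3*(-9)² = -18 + 3*81 = -18 + 243 = 225)
V = -63 (V = 9*(-7) = -63)
m(P) = 4*P²
R = -22304 (R = 225*(-100) + 4*7² = -22500 + 4*49 = -22500 + 196 = -22304)
E(f) = 4/(-2 + f)
E(V) + R = 4/(-2 - 63) - 22304 = 4/(-65) - 22304 = 4*(-1/65) - 22304 = -4/65 - 22304 = -1449764/65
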